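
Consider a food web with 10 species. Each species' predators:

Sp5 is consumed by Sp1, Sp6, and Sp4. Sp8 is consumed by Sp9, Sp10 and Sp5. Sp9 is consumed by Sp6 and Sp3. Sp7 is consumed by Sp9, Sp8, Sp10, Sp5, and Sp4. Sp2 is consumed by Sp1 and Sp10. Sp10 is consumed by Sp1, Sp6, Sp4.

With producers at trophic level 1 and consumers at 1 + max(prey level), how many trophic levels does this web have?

Producers (level 1): Sp7, Sp2.
Sp7 → Sp8 → Sp9 → Sp3 gives Sp3 level 4.
No species has a prey at level 4, so no species reaches level 5.

4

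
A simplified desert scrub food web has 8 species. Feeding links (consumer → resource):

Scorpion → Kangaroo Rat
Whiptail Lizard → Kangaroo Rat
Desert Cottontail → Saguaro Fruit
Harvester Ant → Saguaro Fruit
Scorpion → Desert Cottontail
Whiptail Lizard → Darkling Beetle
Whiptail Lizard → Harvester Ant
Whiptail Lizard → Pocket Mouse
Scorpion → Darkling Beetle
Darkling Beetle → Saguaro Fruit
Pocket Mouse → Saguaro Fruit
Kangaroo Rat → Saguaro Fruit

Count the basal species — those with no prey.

1

Basal species (no prey listed): Saguaro Fruit.
Count: 1.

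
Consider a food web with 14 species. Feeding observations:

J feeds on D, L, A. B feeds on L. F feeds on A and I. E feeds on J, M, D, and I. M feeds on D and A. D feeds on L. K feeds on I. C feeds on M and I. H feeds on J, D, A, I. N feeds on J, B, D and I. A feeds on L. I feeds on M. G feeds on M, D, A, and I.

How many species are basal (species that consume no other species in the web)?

1

Basal species (no prey listed): L.
Count: 1.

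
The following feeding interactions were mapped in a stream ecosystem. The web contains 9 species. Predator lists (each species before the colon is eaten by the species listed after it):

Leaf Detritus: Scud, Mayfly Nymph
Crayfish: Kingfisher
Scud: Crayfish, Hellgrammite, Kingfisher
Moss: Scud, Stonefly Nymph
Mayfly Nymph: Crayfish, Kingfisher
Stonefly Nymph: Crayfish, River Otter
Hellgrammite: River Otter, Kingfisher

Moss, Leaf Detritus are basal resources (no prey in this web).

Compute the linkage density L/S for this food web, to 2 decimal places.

L/S = 1.56

There are L = 14 links among S = 9 species.
L/S = 14/9 = 1.5556 ≈ 1.56.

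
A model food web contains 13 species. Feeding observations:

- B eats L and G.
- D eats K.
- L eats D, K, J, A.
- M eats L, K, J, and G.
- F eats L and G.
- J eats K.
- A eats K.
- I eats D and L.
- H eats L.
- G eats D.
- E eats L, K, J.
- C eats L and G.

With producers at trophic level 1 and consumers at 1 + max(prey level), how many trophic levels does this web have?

4

Producers (level 1): K.
K → A → L → F gives F level 4.
No species has a prey at level 4, so no species reaches level 5.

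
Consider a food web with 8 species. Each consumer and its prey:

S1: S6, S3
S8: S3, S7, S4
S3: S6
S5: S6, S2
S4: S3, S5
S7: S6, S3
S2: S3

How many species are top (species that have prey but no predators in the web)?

Top species (has prey, but nothing eats it): S1, S8.
Count: 2.

2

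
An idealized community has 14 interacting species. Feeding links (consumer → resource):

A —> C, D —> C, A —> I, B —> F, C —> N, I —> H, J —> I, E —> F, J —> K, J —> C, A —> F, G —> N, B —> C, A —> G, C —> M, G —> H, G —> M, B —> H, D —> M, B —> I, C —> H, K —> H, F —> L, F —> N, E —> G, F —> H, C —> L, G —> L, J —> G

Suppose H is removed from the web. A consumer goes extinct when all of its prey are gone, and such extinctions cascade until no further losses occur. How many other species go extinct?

Remove H.
Round 1: K (all prey gone), I (all prey gone) → extinct.
No further losses. Total secondary extinctions: 2.

2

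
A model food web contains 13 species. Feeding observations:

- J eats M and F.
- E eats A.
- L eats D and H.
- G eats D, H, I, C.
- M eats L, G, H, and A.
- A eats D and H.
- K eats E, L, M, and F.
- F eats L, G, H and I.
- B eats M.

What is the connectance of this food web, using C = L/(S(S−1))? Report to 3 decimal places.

The web has S = 13 species and L = 24 feeding links.
C = L / (S(S−1)) = 24 / 156 = 0.1538 ≈ 0.154.

C = 0.154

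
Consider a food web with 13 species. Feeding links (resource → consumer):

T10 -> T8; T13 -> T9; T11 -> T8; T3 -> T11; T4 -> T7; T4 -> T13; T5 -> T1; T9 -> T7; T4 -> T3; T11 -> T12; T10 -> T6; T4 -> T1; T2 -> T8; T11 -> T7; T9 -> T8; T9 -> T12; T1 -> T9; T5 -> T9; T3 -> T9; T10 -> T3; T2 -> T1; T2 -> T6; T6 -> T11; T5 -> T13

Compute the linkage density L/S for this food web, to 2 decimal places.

L/S = 1.85

There are L = 24 links among S = 13 species.
L/S = 24/13 = 1.8462 ≈ 1.85.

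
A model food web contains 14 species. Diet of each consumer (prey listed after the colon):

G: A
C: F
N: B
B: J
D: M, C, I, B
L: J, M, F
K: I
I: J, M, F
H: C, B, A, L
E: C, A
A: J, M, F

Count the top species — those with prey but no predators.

Top species (has prey, but nothing eats it): E, K, D, N, G, H.
Count: 6.

6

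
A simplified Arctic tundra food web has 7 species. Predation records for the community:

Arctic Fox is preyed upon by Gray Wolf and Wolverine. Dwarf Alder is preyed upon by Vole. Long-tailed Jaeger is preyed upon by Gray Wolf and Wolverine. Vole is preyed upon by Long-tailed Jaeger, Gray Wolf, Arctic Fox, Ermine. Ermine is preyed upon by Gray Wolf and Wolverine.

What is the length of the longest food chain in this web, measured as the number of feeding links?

One longest chain: Dwarf Alder → Vole → Long-tailed Jaeger → Gray Wolf.
It has 4 species and 3 links.

3 links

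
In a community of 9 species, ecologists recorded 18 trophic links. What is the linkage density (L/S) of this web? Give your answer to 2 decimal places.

L/S = 2.00

There are L = 18 links among S = 9 species.
L/S = 18/9 = 2.0000 ≈ 2.00.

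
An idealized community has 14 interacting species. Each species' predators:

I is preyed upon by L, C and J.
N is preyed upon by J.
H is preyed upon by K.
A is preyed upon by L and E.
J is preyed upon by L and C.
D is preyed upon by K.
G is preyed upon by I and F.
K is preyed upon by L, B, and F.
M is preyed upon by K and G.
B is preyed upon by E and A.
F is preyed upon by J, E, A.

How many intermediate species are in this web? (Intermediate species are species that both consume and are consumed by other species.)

7

Intermediate species (has both prey and predators): K, G, I, F, B, A, J.
Count: 7.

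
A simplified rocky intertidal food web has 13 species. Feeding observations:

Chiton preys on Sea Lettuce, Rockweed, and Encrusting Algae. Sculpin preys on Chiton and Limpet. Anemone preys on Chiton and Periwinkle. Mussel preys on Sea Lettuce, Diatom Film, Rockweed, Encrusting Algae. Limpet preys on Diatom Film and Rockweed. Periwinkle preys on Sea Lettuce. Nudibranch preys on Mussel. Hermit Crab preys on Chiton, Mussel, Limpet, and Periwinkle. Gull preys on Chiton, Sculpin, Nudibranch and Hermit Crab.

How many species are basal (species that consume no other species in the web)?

Basal species (no prey listed): Rockweed, Diatom Film, Encrusting Algae, Sea Lettuce.
Count: 4.

4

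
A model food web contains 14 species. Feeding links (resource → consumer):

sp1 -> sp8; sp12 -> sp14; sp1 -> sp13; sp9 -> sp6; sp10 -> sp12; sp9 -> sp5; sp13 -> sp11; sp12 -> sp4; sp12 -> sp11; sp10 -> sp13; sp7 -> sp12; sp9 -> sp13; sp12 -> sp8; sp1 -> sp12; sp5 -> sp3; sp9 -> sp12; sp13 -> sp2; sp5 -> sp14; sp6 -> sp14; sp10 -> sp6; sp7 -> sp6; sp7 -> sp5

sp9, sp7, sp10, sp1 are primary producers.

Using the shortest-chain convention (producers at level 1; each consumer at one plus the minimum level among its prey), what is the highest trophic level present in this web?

Producers (level 1): sp9, sp7, sp10, sp1.
Following each consumer down to its lowest-level prey: sp9 → sp12 → sp14 (levels 1 through 3).
All prey of sp14 (sp12 2, sp6 2, sp5 2) are at level 2 or above, so sp14 is at level 1 + 2 = 3.
Every consumer has at least one prey at level 2 or below, so none exceeds level 3.

3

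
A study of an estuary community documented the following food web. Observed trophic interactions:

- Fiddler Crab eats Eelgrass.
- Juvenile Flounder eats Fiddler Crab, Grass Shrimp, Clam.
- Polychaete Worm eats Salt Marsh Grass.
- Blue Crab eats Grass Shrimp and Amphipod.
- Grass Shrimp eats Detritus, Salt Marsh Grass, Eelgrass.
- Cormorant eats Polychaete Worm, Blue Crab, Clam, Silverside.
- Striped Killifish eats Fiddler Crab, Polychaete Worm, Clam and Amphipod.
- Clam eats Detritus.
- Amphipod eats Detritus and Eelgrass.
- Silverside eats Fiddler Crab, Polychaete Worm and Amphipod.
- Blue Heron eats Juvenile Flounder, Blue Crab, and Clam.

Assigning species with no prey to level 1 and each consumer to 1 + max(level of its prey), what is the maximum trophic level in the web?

Basal resources (level 1): Salt Marsh Grass, Eelgrass, Detritus.
Eelgrass → Amphipod → Blue Crab → Blue Heron gives Blue Heron level 4.
No species has a prey at level 4, so no species reaches level 5.

4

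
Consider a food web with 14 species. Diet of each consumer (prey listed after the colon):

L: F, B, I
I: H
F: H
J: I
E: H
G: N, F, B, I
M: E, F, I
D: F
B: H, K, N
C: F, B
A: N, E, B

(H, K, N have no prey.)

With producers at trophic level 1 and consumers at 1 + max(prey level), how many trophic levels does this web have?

3

Producers (level 1): H, K, N.
H → F → G gives G level 3.
No species has a prey at level 3, so no species reaches level 4.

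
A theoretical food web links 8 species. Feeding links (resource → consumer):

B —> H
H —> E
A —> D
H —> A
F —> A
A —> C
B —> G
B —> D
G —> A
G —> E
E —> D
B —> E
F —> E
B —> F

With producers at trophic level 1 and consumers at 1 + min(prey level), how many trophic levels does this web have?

Producers (level 1): B.
Following each consumer down to its lowest-level prey: B → F → A → C (levels 1 through 4).
All prey of C (A 3) are at level 3 or above, so C is at level 1 + 3 = 4.
Every consumer has at least one prey at level 3 or below, so none exceeds level 4.

4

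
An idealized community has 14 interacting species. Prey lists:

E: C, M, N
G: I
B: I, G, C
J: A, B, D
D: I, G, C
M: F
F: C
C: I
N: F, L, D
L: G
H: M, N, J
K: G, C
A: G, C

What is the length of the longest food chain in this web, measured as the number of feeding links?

4 links

One longest chain: I → C → F → M → H.
It has 5 species and 4 links.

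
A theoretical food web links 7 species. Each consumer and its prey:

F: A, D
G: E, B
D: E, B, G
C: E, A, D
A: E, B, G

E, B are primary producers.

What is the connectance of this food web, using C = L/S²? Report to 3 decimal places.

C = 0.265

The web has S = 7 species and L = 13 feeding links.
C = L / S² = 13 / 49 = 0.2653 ≈ 0.265.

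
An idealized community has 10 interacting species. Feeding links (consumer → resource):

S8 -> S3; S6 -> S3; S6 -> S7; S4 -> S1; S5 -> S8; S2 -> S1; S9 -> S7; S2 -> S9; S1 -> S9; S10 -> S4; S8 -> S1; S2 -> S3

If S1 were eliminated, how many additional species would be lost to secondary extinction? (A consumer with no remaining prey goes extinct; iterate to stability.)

Remove S1.
Round 1: S4 (all prey gone) → extinct.
Round 2: S10 (all prey gone) → extinct.
No further losses. Total secondary extinctions: 2.

2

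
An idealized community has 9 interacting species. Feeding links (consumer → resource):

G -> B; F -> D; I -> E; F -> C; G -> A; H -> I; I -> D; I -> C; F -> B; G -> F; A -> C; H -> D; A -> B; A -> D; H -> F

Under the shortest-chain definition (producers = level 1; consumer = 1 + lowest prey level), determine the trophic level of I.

Trophic level 2

C is a producer → level 1.
I eats C → level 2.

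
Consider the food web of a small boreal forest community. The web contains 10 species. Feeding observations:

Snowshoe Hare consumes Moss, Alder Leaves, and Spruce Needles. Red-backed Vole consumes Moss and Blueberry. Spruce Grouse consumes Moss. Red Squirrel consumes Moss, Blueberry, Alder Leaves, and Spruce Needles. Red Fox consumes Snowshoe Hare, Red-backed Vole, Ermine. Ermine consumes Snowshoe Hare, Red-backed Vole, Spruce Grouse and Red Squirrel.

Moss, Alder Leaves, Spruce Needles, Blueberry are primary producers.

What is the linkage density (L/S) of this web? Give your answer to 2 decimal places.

There are L = 17 links among S = 10 species.
L/S = 17/10 = 1.7000 ≈ 1.70.

L/S = 1.70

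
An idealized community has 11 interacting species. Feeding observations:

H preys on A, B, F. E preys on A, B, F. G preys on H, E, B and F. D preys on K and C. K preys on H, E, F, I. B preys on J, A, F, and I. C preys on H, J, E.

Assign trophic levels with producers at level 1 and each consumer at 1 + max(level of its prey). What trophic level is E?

Trophic level 3

F is a producer → level 1.
B eats F (level 1); other prey at levels: A 1, I 1, J 1 → level 2.
E eats B (level 2); other prey at levels: F 1, A 1 → level 3.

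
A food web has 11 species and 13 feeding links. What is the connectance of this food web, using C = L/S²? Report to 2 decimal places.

C = 0.11

The web has S = 11 species and L = 13 feeding links.
C = L / S² = 13 / 121 = 0.1074 ≈ 0.11.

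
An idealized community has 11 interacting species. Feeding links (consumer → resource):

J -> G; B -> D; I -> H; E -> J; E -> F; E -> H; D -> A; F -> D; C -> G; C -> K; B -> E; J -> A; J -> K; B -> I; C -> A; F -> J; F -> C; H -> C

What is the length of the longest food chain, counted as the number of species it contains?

One longest chain: A → C → H → I → B.
It has 5 species and 4 links.

5 species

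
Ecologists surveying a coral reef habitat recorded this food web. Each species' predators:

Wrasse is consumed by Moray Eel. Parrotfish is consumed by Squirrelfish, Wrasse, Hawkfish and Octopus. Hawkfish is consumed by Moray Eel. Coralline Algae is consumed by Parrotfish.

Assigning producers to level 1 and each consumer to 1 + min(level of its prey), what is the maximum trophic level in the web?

4

Producers (level 1): Coralline Algae.
Following each consumer down to its lowest-level prey: Coralline Algae → Parrotfish → Wrasse → Moray Eel (levels 1 through 4).
All prey of Moray Eel (Wrasse 3, Hawkfish 3) are at level 3 or above, so Moray Eel is at level 1 + 3 = 4.
Every consumer has at least one prey at level 3 or below, so none exceeds level 4.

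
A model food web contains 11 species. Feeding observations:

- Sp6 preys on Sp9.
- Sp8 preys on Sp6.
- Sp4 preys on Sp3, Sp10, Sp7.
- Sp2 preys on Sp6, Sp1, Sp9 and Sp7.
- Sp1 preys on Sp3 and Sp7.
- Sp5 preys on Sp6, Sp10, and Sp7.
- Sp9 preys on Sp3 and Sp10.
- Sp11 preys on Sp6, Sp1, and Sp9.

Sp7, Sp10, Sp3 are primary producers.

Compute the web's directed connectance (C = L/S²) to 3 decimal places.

C = 0.157

The web has S = 11 species and L = 19 feeding links.
C = L / S² = 19 / 121 = 0.1570 ≈ 0.157.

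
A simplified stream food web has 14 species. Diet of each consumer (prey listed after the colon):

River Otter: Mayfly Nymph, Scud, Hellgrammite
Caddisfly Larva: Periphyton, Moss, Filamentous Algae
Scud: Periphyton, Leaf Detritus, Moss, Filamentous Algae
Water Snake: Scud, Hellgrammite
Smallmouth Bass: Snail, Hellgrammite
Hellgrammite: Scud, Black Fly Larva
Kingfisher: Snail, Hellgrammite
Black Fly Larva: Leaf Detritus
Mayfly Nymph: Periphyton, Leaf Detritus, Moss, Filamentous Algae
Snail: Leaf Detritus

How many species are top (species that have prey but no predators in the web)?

5

Top species (has prey, but nothing eats it): Caddisfly Larva, River Otter, Kingfisher, Smallmouth Bass, Water Snake.
Count: 5.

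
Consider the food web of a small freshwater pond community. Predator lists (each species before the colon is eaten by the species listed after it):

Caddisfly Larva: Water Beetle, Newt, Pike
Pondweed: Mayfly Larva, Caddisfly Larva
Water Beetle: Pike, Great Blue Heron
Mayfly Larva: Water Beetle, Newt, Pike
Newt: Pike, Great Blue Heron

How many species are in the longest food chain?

One longest chain: Pondweed → Mayfly Larva → Water Beetle → Pike.
It has 4 species and 3 links.

4 species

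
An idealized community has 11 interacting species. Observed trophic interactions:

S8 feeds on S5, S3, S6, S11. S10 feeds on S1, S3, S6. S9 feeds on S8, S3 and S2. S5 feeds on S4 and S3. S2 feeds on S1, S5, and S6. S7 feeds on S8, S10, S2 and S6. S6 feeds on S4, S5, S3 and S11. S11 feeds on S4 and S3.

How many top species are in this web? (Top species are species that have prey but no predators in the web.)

2

Top species (has prey, but nothing eats it): S7, S9.
Count: 2.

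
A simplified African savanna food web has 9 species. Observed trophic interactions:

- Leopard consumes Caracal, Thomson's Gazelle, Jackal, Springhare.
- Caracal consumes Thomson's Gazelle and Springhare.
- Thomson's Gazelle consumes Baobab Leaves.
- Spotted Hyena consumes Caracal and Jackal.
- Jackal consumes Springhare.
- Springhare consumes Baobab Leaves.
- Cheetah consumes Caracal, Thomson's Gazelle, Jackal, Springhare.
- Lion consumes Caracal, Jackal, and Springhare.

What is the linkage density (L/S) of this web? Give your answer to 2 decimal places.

L/S = 2.00

There are L = 18 links among S = 9 species.
L/S = 18/9 = 2.0000 ≈ 2.00.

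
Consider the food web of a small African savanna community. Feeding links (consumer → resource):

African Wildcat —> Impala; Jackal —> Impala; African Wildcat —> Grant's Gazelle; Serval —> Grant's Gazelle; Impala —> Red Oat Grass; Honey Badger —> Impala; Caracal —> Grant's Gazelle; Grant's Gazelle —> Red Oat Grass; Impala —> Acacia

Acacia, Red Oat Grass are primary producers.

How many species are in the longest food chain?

One longest chain: Red Oat Grass → Grant's Gazelle → Serval.
It has 3 species and 2 links.

3 species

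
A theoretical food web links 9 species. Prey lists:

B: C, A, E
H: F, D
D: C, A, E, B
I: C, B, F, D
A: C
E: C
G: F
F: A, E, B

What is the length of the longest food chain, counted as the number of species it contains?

One longest chain: C → A → B → F → H.
It has 5 species and 4 links.

5 species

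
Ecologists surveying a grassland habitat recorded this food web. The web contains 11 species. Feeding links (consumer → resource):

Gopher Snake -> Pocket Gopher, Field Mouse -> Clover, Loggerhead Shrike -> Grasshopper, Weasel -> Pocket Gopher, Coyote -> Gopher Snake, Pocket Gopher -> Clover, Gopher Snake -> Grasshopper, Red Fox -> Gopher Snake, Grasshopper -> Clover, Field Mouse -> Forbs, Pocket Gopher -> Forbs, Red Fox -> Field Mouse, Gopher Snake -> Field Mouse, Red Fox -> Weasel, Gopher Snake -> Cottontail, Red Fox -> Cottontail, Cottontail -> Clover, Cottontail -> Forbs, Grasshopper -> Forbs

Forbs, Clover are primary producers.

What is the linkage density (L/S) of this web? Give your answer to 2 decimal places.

There are L = 19 links among S = 11 species.
L/S = 19/11 = 1.7273 ≈ 1.73.

L/S = 1.73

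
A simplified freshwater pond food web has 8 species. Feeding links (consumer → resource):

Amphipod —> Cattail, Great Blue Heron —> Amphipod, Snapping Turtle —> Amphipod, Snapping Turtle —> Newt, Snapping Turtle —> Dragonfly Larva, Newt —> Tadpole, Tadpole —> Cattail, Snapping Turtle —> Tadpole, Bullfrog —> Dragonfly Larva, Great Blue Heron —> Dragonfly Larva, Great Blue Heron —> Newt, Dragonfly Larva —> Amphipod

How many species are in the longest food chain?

One longest chain: Cattail → Amphipod → Dragonfly Larva → Snapping Turtle.
It has 4 species and 3 links.

4 species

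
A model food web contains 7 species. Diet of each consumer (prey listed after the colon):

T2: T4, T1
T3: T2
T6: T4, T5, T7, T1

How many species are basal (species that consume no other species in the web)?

Basal species (no prey listed): T4, T5, T7, T1.
Count: 4.

4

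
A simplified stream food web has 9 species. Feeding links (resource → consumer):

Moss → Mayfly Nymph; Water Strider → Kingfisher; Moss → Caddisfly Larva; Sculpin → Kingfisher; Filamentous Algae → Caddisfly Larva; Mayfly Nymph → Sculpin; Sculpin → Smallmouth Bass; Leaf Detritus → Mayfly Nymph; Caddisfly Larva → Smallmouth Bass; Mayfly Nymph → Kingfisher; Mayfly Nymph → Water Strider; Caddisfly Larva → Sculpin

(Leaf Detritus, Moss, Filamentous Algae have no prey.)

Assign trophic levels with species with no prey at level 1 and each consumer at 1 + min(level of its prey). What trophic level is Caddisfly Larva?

Moss has no prey (basal) → level 1.
Caddisfly Larva eats Moss → level 2.

Trophic level 2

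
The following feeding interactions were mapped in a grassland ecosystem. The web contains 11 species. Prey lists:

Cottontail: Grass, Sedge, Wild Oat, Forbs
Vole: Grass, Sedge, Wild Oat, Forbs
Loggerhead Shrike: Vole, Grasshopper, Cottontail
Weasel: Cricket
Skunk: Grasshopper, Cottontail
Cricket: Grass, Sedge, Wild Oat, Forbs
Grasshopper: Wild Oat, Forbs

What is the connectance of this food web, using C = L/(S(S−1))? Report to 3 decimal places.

C = 0.182

The web has S = 11 species and L = 20 feeding links.
C = L / (S(S−1)) = 20 / 110 = 0.1818 ≈ 0.182.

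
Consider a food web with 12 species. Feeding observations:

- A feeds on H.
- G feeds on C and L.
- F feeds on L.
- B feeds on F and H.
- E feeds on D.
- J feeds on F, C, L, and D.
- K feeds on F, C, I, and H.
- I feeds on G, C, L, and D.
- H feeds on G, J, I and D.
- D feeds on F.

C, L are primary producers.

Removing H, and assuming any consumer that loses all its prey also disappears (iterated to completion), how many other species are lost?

1

Remove H.
Round 1: A (all prey gone) → extinct.
No further losses. Total secondary extinctions: 1.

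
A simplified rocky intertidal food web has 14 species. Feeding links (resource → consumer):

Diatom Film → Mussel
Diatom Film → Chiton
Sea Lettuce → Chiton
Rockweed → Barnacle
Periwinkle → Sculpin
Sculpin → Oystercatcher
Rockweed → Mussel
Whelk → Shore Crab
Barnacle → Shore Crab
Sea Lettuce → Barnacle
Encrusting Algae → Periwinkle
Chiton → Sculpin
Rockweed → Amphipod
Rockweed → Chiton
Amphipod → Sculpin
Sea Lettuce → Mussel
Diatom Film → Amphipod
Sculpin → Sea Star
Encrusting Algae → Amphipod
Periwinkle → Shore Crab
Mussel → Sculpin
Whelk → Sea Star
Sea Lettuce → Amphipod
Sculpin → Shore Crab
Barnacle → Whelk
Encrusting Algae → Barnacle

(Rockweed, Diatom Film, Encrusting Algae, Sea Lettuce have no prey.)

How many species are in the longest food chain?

4 species

One longest chain: Rockweed → Amphipod → Sculpin → Oystercatcher.
It has 4 species and 3 links.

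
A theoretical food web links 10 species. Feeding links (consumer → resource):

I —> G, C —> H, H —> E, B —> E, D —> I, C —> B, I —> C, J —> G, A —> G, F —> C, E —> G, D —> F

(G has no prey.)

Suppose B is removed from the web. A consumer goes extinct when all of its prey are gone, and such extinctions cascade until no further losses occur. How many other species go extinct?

Remove B.
Every predator of it retains at least one other prey: C still has H.
No consumer loses all prey, so no secondary extinctions occur.

0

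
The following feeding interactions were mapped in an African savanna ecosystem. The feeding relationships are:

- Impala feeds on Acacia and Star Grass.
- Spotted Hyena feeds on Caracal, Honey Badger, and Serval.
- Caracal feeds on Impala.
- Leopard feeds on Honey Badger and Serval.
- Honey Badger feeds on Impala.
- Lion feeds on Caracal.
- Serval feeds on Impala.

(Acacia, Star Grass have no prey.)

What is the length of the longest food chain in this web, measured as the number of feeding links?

One longest chain: Acacia → Impala → Caracal → Lion.
It has 4 species and 3 links.

3 links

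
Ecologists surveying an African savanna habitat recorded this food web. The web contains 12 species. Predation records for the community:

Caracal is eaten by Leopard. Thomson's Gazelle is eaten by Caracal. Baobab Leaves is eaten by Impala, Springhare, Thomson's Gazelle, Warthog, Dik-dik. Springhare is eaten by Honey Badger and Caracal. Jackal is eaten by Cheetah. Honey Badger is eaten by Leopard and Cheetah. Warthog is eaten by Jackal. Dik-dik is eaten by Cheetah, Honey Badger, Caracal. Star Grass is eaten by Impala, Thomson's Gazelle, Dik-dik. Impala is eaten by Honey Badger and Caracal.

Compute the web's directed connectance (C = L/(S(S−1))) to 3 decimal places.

The web has S = 12 species and L = 21 feeding links.
C = L / (S(S−1)) = 21 / 132 = 0.1591 ≈ 0.159.

C = 0.159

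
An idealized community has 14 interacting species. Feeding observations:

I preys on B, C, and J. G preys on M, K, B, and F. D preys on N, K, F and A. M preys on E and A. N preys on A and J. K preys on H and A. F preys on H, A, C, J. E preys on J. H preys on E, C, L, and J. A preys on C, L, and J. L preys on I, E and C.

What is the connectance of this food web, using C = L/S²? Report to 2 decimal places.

The web has S = 14 species and L = 32 feeding links.
C = L / S² = 32 / 196 = 0.1633 ≈ 0.16.

C = 0.16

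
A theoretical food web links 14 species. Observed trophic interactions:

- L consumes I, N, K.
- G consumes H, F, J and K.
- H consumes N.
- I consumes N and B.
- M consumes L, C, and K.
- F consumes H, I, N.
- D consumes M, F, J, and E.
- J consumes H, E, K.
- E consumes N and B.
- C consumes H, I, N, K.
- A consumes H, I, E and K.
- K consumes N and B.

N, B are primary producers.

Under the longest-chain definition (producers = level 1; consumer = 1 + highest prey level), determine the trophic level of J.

N is a producer → level 1.
K eats N (level 1); other prey at levels: B 1 → level 2.
J eats K (level 2); other prey at levels: H 2, E 2 → level 3.

Trophic level 3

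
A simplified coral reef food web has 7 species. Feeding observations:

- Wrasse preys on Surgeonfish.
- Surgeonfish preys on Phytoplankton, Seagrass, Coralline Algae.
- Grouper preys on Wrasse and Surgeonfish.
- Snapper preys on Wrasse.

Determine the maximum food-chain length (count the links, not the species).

One longest chain: Seagrass → Surgeonfish → Wrasse → Snapper.
It has 4 species and 3 links.

3 links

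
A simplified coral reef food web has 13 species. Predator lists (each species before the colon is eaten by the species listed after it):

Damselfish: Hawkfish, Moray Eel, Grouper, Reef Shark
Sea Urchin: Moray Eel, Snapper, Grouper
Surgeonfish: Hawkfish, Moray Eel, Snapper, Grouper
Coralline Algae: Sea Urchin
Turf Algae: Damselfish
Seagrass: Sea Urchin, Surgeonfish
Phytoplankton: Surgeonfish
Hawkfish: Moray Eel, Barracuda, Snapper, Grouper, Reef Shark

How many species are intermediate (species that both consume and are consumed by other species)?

4

Intermediate species (has both prey and predators): Damselfish, Sea Urchin, Surgeonfish, Hawkfish.
Count: 4.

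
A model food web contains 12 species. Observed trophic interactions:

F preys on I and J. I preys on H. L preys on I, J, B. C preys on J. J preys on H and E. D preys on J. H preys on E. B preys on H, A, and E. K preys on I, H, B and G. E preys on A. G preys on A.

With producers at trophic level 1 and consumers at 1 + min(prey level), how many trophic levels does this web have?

Producers (level 1): A.
Following each consumer down to its lowest-level prey: A → E → J → D (levels 1 through 4).
All prey of D (J 3) are at level 3 or above, so D is at level 1 + 3 = 4.
Every consumer has at least one prey at level 3 or below, so none exceeds level 4.

4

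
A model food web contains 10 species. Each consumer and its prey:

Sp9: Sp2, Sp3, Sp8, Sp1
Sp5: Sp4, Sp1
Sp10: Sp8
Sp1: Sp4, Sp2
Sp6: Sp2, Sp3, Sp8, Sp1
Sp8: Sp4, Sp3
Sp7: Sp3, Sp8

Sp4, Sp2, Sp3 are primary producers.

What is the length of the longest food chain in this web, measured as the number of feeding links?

One longest chain: Sp4 → Sp8 → Sp7.
It has 3 species and 2 links.

2 links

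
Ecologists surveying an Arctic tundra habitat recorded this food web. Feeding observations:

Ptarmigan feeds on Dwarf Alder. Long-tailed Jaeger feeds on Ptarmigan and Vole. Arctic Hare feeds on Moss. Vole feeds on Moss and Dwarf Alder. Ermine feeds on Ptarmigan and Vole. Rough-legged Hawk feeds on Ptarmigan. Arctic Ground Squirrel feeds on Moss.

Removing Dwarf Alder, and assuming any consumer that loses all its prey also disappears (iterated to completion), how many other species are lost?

Remove Dwarf Alder.
Round 1: Ptarmigan (all prey gone) → extinct.
Round 2: Rough-legged Hawk (all prey gone) → extinct.
No further losses. Total secondary extinctions: 2.

2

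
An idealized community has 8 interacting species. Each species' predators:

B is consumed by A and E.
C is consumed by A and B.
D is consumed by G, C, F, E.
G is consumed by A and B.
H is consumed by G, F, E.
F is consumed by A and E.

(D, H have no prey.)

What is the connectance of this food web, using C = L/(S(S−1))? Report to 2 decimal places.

The web has S = 8 species and L = 15 feeding links.
C = L / (S(S−1)) = 15 / 56 = 0.2679 ≈ 0.27.

C = 0.27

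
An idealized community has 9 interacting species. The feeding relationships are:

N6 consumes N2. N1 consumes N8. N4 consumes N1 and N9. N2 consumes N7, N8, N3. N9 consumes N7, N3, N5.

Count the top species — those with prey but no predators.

2

Top species (has prey, but nothing eats it): N4, N6.
Count: 2.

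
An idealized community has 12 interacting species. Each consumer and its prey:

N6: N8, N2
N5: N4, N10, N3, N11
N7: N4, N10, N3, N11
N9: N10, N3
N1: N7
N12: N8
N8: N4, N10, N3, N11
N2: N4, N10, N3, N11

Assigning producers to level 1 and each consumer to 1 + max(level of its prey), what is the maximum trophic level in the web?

3

Producers (level 1): N4, N10, N3, N11.
N4 → N8 → N12 gives N12 level 3.
No species has a prey at level 3, so no species reaches level 4.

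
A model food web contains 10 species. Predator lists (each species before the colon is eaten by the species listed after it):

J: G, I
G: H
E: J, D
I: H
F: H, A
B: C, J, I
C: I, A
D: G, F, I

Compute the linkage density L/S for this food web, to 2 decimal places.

L/S = 1.60

There are L = 16 links among S = 10 species.
L/S = 16/10 = 1.6000 ≈ 1.60.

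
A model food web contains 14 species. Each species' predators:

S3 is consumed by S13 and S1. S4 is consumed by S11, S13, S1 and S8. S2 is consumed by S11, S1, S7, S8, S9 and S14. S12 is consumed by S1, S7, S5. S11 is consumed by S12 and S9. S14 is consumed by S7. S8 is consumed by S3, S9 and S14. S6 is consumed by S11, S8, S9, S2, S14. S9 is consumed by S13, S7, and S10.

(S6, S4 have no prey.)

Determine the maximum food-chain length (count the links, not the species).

One longest chain: S6 → S2 → S8 → S3 → S13.
It has 5 species and 4 links.

4 links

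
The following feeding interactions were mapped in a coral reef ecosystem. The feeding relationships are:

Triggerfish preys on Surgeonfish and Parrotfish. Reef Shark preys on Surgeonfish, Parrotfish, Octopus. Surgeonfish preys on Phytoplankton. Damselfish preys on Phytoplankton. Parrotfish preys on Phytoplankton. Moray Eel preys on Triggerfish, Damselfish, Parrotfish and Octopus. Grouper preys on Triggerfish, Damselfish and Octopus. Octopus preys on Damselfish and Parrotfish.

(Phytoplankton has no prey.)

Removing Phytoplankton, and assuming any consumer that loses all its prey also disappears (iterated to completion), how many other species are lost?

Remove Phytoplankton.
Round 1: Parrotfish (all prey gone), Damselfish (all prey gone), Surgeonfish (all prey gone) → extinct.
Round 2: Triggerfish (all prey gone), Octopus (all prey gone) → extinct.
Round 3: Moray Eel (all prey gone), Reef Shark (all prey gone), Grouper (all prey gone) → extinct.
No further losses. Total secondary extinctions: 8.

8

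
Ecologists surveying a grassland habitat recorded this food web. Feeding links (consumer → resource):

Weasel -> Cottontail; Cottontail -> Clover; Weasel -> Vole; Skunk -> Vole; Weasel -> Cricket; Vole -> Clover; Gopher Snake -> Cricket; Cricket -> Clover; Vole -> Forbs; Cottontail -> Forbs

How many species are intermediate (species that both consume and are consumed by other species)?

Intermediate species (has both prey and predators): Cottontail, Cricket, Vole.
Count: 3.

3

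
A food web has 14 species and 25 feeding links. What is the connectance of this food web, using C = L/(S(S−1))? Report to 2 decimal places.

C = 0.14

The web has S = 14 species and L = 25 feeding links.
C = L / (S(S−1)) = 25 / 182 = 0.1374 ≈ 0.14.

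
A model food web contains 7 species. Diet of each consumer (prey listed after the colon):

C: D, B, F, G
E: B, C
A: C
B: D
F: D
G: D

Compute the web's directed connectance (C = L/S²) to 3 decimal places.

C = 0.204

The web has S = 7 species and L = 10 feeding links.
C = L / S² = 10 / 49 = 0.2041 ≈ 0.204.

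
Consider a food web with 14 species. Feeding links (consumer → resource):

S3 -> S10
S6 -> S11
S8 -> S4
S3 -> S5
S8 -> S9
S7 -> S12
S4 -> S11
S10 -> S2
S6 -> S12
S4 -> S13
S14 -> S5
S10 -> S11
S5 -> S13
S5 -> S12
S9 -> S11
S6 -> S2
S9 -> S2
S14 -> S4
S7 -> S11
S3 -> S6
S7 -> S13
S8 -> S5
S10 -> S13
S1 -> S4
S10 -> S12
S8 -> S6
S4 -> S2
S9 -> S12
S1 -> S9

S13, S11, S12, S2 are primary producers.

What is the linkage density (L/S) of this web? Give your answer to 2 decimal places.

There are L = 29 links among S = 14 species.
L/S = 29/14 = 2.0714 ≈ 2.07.

L/S = 2.07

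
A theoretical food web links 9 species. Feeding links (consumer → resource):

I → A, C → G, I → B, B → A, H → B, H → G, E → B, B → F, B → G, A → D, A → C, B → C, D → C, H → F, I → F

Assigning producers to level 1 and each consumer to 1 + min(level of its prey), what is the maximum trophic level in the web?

Producers (level 1): F, G.
Following each consumer down to its lowest-level prey: G → C → D (levels 1 through 3).
All prey of D (C 2) are at level 2 or above, so D is at level 1 + 2 = 3.
Every consumer has at least one prey at level 2 or below, so none exceeds level 3.

3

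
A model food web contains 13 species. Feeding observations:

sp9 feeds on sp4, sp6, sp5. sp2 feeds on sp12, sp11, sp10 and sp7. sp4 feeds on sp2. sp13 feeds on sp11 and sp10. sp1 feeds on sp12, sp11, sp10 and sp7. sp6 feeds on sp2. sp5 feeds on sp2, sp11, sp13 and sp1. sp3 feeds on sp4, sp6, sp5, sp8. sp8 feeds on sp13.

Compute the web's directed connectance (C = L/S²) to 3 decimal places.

C = 0.142

The web has S = 13 species and L = 24 feeding links.
C = L / S² = 24 / 169 = 0.1420 ≈ 0.142.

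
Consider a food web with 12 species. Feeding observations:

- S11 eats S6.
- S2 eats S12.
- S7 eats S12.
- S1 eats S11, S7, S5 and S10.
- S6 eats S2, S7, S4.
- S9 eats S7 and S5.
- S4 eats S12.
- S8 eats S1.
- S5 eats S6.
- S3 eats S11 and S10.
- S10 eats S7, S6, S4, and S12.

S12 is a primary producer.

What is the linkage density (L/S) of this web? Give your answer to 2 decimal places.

L/S = 1.75

There are L = 21 links among S = 12 species.
L/S = 21/12 = 1.7500 ≈ 1.75.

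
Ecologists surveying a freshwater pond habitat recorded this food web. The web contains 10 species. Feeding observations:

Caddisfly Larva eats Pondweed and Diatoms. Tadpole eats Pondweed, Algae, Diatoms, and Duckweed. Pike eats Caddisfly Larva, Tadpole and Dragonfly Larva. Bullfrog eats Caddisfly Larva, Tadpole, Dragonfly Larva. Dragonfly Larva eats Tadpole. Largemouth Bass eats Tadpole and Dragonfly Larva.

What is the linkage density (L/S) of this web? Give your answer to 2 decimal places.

There are L = 15 links among S = 10 species.
L/S = 15/10 = 1.5000 ≈ 1.50.

L/S = 1.50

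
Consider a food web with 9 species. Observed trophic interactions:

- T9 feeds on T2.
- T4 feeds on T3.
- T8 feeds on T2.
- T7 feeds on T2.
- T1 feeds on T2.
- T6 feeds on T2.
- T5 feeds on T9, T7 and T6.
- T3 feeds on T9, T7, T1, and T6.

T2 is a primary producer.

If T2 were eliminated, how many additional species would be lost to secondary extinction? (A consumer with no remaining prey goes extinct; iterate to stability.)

8

Remove T2.
Round 1: T8 (all prey gone), T9 (all prey gone), T7 (all prey gone), T6 (all prey gone), T1 (all prey gone) → extinct.
Round 2: T5 (all prey gone), T3 (all prey gone) → extinct.
Round 3: T4 (all prey gone) → extinct.
No further losses. Total secondary extinctions: 8.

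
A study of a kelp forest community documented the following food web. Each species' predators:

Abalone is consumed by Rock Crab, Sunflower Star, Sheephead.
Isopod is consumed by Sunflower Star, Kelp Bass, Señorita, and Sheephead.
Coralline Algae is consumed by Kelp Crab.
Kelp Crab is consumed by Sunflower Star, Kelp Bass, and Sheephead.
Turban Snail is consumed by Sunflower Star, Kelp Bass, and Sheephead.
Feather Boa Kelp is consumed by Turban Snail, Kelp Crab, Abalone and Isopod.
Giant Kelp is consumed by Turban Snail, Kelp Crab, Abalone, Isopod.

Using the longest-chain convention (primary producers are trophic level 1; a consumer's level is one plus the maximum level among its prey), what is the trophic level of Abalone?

Feather Boa Kelp is a producer → level 1.
Abalone eats Feather Boa Kelp (level 1); other prey at levels: Giant Kelp 1 → level 2.

Trophic level 2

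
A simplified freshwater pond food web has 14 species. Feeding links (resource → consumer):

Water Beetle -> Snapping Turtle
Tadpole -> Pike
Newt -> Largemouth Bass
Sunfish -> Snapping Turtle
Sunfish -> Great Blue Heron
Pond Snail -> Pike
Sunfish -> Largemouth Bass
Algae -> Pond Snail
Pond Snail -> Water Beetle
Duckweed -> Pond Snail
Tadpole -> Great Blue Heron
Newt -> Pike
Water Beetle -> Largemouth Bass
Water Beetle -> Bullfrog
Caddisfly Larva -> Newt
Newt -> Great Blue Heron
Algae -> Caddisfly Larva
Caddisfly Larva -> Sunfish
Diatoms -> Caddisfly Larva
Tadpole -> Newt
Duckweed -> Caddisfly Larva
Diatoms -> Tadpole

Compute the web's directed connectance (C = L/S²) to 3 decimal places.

The web has S = 14 species and L = 22 feeding links.
C = L / S² = 22 / 196 = 0.1122 ≈ 0.112.

C = 0.112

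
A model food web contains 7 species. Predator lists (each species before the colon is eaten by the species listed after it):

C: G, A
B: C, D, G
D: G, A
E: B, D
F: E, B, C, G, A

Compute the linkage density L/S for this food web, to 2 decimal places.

L/S = 2.00

There are L = 14 links among S = 7 species.
L/S = 14/7 = 2.0000 ≈ 2.00.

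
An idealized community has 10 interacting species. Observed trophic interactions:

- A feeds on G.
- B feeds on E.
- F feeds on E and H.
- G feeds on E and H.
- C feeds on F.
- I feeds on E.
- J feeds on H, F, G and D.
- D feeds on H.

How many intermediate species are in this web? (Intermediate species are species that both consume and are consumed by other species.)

3

Intermediate species (has both prey and predators): D, F, G.
Count: 3.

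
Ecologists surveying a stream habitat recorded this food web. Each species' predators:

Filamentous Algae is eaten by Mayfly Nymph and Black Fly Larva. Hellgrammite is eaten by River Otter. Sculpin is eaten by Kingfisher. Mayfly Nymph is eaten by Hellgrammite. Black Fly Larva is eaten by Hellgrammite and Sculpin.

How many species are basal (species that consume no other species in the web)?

Basal species (no prey listed): Filamentous Algae.
Count: 1.

1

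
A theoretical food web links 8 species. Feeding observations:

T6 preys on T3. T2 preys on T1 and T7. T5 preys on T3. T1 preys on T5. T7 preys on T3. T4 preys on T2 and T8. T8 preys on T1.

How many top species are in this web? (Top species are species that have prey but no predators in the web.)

2

Top species (has prey, but nothing eats it): T6, T4.
Count: 2.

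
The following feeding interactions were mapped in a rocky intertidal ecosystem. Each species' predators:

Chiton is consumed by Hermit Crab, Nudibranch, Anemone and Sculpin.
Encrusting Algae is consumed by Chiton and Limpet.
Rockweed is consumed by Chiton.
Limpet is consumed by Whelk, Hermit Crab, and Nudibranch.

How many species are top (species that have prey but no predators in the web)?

5

Top species (has prey, but nothing eats it): Anemone, Hermit Crab, Sculpin, Whelk, Nudibranch.
Count: 5.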